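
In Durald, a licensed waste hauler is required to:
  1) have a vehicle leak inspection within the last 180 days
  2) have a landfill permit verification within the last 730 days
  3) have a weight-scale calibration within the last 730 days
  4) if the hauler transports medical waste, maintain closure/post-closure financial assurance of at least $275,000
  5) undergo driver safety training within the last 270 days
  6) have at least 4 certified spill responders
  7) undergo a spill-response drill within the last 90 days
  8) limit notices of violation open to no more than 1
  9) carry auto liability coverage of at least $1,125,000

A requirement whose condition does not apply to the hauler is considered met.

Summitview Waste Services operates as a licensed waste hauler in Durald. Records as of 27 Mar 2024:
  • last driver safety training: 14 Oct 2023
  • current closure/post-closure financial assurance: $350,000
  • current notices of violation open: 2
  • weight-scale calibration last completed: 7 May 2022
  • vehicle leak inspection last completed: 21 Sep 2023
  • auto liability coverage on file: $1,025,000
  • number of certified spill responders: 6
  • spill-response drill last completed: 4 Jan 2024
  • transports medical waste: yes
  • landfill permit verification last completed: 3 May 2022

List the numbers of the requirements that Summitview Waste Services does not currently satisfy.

1. vehicle leak inspection 188 days ago vs limit 180 → not met
2. landfill permit verification 694 days ago vs limit 730 → met
3. weight-scale calibration 690 days ago vs limit 730 → met
4. condition 'transports medical waste' holds; closure/post-closure financial assurance $350,000 ≥ $275,000 → met
5. driver safety training 165 days ago vs limit 270 → met
6. certified spill responders 6 ≥ 4 → met
7. spill-response drill 83 days ago vs limit 90 → met
8. notices of violation open 2 > 1 → not met
9. auto liability coverage $1,025,000 < $1,125,000 → not met
Not met: 1, 8, 9

1, 8, 9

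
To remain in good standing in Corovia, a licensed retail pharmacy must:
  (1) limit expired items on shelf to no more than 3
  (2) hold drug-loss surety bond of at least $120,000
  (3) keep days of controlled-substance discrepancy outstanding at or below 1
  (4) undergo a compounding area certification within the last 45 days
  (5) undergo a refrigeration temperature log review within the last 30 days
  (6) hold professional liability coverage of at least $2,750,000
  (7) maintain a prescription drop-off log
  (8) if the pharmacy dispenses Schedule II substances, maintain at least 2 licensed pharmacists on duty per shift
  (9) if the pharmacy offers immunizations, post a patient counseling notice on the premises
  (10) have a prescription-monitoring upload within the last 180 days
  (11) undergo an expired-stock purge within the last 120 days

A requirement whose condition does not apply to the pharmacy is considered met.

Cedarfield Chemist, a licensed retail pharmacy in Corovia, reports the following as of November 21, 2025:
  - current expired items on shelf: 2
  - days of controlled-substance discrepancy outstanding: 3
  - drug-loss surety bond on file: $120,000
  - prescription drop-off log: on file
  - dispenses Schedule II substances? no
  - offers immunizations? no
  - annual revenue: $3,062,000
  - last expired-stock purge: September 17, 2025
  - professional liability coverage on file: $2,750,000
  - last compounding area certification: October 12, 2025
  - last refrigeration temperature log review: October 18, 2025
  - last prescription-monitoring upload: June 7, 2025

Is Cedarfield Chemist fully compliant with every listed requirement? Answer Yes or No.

1. expired items on shelf 2 ≤ 3 → met
2. drug-loss surety bond $120,000 ≥ $120,000 → met
3. days of controlled-substance discrepancy outstanding 3 > 1 → not met
4. compounding area certification 40 days ago vs limit 45 → met
5. refrigeration temperature log review 34 days ago vs limit 30 → not met
6. professional liability coverage $2,750,000 ≥ $2,750,000 → met
7. prescription drop-off log present → met
8. condition 'dispenses Schedule II substances' does not hold → requirement n/a → met
9. condition 'offers immunizations' does not hold → requirement n/a → met
10. prescription-monitoring upload 167 days ago vs limit 180 → met
11. expired-stock purge 65 days ago vs limit 120 → met
Not met: 3, 5

No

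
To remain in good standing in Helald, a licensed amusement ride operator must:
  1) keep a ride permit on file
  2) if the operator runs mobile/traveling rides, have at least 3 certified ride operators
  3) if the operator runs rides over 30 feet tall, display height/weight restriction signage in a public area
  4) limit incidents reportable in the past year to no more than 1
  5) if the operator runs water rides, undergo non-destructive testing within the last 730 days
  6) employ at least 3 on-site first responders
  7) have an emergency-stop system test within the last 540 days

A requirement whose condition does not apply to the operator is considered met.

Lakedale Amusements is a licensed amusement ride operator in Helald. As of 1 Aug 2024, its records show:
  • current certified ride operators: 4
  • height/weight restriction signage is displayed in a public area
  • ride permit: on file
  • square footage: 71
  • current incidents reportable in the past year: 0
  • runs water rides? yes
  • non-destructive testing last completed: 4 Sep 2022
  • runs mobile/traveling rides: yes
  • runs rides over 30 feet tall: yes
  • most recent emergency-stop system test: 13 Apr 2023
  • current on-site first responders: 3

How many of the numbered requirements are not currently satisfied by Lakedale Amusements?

1. ride permit present → met
2. condition 'runs mobile/traveling rides' holds; certified ride operators 4 ≥ 3 → met
3. condition 'runs rides over 30 feet tall' holds; height/weight restriction signage present → met
4. incidents reportable in the past year 0 ≤ 1 → met
5. condition 'runs water rides' holds; non-destructive testing 697 days ago vs limit 730 → met
6. on-site first responders 3 ≥ 3 → met
7. emergency-stop system test 476 days ago vs limit 540 → met
Not met: 0 of 7

0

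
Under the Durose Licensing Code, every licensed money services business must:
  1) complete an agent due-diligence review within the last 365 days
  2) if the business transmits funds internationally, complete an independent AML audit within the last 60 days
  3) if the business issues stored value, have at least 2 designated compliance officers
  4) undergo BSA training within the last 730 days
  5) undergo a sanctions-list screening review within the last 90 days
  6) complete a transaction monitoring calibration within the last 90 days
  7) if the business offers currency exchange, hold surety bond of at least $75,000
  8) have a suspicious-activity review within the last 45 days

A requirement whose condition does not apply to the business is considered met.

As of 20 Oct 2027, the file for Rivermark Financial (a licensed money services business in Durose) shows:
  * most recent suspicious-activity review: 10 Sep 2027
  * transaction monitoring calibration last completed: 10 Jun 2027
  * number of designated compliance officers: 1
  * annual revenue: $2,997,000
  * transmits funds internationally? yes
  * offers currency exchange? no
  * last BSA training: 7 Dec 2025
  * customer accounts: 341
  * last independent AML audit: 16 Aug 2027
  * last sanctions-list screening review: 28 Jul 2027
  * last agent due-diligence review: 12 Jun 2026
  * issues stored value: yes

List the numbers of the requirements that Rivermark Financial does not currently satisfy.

1, 2, 3, 6

1. agent due-diligence review 495 days ago vs limit 365 → not met
2. condition 'transmits funds internationally' holds; independent AML audit 65 days ago vs limit 60 → not met
3. condition 'issues stored value' holds; designated compliance officers 1 < 2 → not met
4. BSA training 682 days ago vs limit 730 → met
5. sanctions-list screening review 84 days ago vs limit 90 → met
6. transaction monitoring calibration 132 days ago vs limit 90 → not met
7. condition 'offers currency exchange' does not hold → requirement n/a → met
8. suspicious-activity review 40 days ago vs limit 45 → met
Not met: 1, 2, 3, 6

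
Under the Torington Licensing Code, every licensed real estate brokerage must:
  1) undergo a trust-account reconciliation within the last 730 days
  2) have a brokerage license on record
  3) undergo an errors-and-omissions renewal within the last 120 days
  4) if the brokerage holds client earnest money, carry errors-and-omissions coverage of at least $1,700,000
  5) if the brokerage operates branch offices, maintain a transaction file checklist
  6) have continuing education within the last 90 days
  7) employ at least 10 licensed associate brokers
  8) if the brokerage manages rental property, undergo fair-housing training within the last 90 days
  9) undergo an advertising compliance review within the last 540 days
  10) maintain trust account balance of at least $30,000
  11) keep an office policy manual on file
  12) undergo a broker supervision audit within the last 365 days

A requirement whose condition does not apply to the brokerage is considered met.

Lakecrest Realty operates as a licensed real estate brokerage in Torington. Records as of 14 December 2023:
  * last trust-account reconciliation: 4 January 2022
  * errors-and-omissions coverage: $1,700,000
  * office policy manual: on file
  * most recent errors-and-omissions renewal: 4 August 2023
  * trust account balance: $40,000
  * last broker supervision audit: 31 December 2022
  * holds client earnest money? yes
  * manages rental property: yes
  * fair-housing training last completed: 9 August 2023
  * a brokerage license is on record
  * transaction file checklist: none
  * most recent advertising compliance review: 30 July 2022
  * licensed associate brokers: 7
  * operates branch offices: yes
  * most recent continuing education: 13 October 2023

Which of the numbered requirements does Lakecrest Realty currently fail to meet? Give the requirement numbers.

3, 5, 7, 8

1. trust-account reconciliation 709 days ago vs limit 730 → met
2. brokerage license present → met
3. errors-and-omissions renewal 132 days ago vs limit 120 → not met
4. condition 'holds client earnest money' holds; errors-and-omissions coverage $1,700,000 ≥ $1,700,000 → met
5. condition 'operates branch offices' holds; transaction file checklist absent → not met
6. continuing education 62 days ago vs limit 90 → met
7. licensed associate brokers 7 < 10 → not met
8. condition 'manages rental property' holds; fair-housing training 127 days ago vs limit 90 → not met
9. advertising compliance review 502 days ago vs limit 540 → met
10. trust account balance $40,000 ≥ $30,000 → met
11. office policy manual present → met
12. broker supervision audit 348 days ago vs limit 365 → met
Not met: 3, 5, 7, 8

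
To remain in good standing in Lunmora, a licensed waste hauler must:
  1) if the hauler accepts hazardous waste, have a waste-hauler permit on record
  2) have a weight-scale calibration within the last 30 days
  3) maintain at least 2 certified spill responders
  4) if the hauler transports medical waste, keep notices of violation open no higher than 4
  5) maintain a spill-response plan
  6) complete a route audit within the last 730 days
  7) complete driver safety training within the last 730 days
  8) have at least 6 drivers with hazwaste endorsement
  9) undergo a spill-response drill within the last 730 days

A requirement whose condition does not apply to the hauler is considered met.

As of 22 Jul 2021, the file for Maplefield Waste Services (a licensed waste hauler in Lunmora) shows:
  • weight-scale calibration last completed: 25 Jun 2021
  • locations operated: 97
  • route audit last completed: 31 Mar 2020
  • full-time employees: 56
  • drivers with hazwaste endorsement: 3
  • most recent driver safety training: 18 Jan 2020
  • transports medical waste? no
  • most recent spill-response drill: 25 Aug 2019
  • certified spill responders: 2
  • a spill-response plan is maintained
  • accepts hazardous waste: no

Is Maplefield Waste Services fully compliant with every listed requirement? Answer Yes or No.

No

1. condition 'accepts hazardous waste' does not hold → requirement n/a → met
2. weight-scale calibration 27 days ago vs limit 30 → met
3. certified spill responders 2 ≥ 2 → met
4. condition 'transports medical waste' does not hold → requirement n/a → met
5. spill-response plan present → met
6. route audit 478 days ago vs limit 730 → met
7. driver safety training 551 days ago vs limit 730 → met
8. drivers with hazwaste endorsement 3 < 6 → not met
9. spill-response drill 697 days ago vs limit 730 → met
Not met: 8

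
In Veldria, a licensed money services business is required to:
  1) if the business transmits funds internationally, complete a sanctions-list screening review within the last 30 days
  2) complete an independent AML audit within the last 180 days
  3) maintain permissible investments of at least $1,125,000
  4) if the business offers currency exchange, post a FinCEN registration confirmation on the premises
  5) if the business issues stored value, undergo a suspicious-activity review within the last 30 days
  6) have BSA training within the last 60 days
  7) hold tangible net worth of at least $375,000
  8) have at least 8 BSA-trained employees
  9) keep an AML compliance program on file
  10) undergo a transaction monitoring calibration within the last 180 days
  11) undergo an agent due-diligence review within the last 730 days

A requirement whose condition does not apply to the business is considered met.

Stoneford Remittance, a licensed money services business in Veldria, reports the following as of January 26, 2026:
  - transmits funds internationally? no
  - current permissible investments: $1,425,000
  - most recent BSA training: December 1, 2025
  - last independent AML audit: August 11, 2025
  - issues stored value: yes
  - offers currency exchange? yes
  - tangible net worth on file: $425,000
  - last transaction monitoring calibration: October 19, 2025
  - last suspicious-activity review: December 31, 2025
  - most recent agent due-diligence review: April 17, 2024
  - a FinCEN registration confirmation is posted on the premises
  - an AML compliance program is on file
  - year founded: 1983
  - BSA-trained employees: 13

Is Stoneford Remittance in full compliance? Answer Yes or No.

Yes

1. condition 'transmits funds internationally' does not hold → requirement n/a → met
2. independent AML audit 168 days ago vs limit 180 → met
3. permissible investments $1,425,000 ≥ $1,125,000 → met
4. condition 'offers currency exchange' holds; FinCEN registration confirmation present → met
5. condition 'issues stored value' holds; suspicious-activity review 26 days ago vs limit 30 → met
6. BSA training 56 days ago vs limit 60 → met
7. tangible net worth $425,000 ≥ $375,000 → met
8. BSA-trained employees 13 ≥ 8 → met
9. AML compliance program present → met
10. transaction monitoring calibration 99 days ago vs limit 180 → met
11. agent due-diligence review 649 days ago vs limit 730 → met
All met.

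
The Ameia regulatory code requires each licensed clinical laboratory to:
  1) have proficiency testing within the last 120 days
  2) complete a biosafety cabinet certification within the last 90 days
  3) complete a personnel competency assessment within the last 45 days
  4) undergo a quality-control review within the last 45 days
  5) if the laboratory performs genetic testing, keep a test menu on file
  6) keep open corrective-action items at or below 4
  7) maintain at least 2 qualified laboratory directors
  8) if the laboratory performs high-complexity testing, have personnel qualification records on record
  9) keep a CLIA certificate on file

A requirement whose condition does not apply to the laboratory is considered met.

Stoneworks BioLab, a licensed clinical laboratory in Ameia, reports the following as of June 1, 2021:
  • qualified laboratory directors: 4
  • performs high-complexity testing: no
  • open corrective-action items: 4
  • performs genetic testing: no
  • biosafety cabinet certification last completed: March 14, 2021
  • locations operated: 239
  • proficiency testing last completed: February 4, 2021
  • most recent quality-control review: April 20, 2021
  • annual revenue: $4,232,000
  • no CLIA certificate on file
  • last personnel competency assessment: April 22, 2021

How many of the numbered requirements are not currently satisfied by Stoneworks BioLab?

1

1. proficiency testing 117 days ago vs limit 120 → met
2. biosafety cabinet certification 79 days ago vs limit 90 → met
3. personnel competency assessment 40 days ago vs limit 45 → met
4. quality-control review 42 days ago vs limit 45 → met
5. condition 'performs genetic testing' does not hold → requirement n/a → met
6. open corrective-action items 4 ≤ 4 → met
7. qualified laboratory directors 4 ≥ 2 → met
8. condition 'performs high-complexity testing' does not hold → requirement n/a → met
9. CLIA certificate absent → not met
Not met: 1 of 9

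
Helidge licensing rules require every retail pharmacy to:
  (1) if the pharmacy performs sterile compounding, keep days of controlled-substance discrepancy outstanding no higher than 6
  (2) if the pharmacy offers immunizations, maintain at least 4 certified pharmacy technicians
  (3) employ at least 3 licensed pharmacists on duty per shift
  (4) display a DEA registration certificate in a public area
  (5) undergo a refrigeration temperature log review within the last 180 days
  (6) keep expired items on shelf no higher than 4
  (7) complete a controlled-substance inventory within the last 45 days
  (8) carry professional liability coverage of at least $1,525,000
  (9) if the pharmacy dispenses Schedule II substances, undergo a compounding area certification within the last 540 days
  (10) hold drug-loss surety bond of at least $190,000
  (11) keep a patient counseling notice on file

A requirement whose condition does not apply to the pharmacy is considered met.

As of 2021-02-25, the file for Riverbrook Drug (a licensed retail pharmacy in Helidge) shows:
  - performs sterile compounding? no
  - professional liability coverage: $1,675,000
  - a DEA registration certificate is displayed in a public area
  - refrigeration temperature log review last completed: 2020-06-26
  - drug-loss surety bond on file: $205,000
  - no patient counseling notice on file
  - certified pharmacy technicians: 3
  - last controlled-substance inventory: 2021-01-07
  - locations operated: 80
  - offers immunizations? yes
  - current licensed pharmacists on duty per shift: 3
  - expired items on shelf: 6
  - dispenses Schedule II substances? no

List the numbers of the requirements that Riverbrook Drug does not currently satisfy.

1. condition 'performs sterile compounding' does not hold → requirement n/a → met
2. condition 'offers immunizations' holds; certified pharmacy technicians 3 < 4 → not met
3. licensed pharmacists on duty per shift 3 ≥ 3 → met
4. DEA registration certificate present → met
5. refrigeration temperature log review 244 days ago vs limit 180 → not met
6. expired items on shelf 6 > 4 → not met
7. controlled-substance inventory 49 days ago vs limit 45 → not met
8. professional liability coverage $1,675,000 ≥ $1,525,000 → met
9. condition 'dispenses Schedule II substances' does not hold → requirement n/a → met
10. drug-loss surety bond $205,000 ≥ $190,000 → met
11. patient counseling notice absent → not met
Not met: 2, 5, 6, 7, 11

2, 5, 6, 7, 11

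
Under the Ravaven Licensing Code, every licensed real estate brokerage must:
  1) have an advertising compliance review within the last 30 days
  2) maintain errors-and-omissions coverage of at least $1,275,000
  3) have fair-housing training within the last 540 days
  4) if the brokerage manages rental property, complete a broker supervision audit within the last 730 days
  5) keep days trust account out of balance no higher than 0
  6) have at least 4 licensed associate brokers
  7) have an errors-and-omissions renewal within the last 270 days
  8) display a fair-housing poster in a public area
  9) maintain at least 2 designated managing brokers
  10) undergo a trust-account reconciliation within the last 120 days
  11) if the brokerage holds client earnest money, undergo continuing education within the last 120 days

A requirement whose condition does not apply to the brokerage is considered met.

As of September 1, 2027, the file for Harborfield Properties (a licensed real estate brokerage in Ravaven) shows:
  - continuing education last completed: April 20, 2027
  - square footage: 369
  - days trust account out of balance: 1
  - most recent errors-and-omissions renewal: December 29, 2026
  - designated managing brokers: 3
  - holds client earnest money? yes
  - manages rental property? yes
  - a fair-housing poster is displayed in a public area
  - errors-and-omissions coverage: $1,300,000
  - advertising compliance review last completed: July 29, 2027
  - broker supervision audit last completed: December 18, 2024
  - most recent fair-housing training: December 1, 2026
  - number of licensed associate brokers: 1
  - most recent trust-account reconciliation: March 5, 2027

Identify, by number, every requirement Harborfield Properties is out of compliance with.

1, 4, 5, 6, 10, 11

1. advertising compliance review 34 days ago vs limit 30 → not met
2. errors-and-omissions coverage $1,300,000 ≥ $1,275,000 → met
3. fair-housing training 274 days ago vs limit 540 → met
4. condition 'manages rental property' holds; broker supervision audit 987 days ago vs limit 730 → not met
5. days trust account out of balance 1 > 0 → not met
6. licensed associate brokers 1 < 4 → not met
7. errors-and-omissions renewal 246 days ago vs limit 270 → met
8. fair-housing poster present → met
9. designated managing brokers 3 ≥ 2 → met
10. trust-account reconciliation 180 days ago vs limit 120 → not met
11. condition 'holds client earnest money' holds; continuing education 134 days ago vs limit 120 → not met
Not met: 1, 4, 5, 6, 10, 11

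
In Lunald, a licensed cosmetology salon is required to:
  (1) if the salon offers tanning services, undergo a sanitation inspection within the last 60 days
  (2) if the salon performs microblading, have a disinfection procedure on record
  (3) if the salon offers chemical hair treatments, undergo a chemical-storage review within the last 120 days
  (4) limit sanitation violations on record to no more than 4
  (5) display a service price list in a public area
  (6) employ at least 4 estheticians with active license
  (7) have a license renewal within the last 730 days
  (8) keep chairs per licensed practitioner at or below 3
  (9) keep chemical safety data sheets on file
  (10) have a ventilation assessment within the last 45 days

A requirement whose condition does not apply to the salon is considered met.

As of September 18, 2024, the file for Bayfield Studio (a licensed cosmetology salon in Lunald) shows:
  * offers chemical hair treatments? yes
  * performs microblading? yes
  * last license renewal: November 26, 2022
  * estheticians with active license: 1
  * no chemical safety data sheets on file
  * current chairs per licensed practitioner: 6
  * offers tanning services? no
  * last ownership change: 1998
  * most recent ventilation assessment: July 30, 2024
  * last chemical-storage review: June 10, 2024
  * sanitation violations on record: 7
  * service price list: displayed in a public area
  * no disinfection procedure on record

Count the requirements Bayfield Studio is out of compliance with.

6

1. condition 'offers tanning services' does not hold → requirement n/a → met
2. condition 'performs microblading' holds; disinfection procedure absent → not met
3. condition 'offers chemical hair treatments' holds; chemical-storage review 100 days ago vs limit 120 → met
4. sanitation violations on record 7 > 4 → not met
5. service price list present → met
6. estheticians with active license 1 < 4 → not met
7. license renewal 662 days ago vs limit 730 → met
8. chairs per licensed practitioner 6 > 3 → not met
9. chemical safety data sheets absent → not met
10. ventilation assessment 50 days ago vs limit 45 → not met
Not met: 6 of 10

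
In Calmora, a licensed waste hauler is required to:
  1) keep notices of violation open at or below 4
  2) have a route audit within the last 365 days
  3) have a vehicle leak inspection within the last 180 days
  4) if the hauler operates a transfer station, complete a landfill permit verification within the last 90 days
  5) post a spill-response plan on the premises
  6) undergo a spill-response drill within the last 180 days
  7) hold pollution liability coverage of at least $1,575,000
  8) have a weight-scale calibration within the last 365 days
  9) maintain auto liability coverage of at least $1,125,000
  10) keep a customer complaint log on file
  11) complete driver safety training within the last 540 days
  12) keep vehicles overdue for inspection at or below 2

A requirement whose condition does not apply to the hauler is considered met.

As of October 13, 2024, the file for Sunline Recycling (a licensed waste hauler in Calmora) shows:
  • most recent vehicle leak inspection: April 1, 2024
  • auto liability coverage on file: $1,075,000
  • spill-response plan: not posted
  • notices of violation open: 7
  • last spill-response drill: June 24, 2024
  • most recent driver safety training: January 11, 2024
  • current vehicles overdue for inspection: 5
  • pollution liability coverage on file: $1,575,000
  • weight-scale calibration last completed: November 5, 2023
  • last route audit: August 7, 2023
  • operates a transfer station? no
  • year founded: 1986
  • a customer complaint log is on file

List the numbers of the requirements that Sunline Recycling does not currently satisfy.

1, 2, 3, 5, 9, 12

1. notices of violation open 7 > 4 → not met
2. route audit 433 days ago vs limit 365 → not met
3. vehicle leak inspection 195 days ago vs limit 180 → not met
4. condition 'operates a transfer station' does not hold → requirement n/a → met
5. spill-response plan absent → not met
6. spill-response drill 111 days ago vs limit 180 → met
7. pollution liability coverage $1,575,000 ≥ $1,575,000 → met
8. weight-scale calibration 343 days ago vs limit 365 → met
9. auto liability coverage $1,075,000 < $1,125,000 → not met
10. customer complaint log present → met
11. driver safety training 276 days ago vs limit 540 → met
12. vehicles overdue for inspection 5 > 2 → not met
Not met: 1, 2, 3, 5, 9, 12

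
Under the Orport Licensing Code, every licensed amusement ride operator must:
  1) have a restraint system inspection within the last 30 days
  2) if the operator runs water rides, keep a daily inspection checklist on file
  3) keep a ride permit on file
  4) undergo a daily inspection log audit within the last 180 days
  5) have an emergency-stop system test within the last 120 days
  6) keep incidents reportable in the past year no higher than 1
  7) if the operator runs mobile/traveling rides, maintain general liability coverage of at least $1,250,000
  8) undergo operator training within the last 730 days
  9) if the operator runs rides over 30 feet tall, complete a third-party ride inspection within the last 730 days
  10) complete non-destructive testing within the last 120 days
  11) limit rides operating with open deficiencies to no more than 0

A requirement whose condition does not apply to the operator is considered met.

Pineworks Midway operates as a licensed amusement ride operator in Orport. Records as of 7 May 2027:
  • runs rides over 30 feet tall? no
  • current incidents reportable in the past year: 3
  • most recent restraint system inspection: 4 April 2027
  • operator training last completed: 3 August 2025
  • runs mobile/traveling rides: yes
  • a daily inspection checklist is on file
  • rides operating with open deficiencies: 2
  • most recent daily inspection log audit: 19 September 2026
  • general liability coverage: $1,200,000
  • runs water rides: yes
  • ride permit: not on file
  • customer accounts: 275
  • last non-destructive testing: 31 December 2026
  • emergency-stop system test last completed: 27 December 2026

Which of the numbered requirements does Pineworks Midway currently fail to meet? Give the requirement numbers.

1. restraint system inspection 33 days ago vs limit 30 → not met
2. condition 'runs water rides' holds; daily inspection checklist present → met
3. ride permit absent → not met
4. daily inspection log audit 230 days ago vs limit 180 → not met
5. emergency-stop system test 131 days ago vs limit 120 → not met
6. incidents reportable in the past year 3 > 1 → not met
7. condition 'runs mobile/traveling rides' holds; general liability coverage $1,200,000 < $1,250,000 → not met
8. operator training 642 days ago vs limit 730 → met
9. condition 'runs rides over 30 feet tall' does not hold → requirement n/a → met
10. non-destructive testing 127 days ago vs limit 120 → not met
11. rides operating with open deficiencies 2 > 0 → not met
Not met: 1, 3, 4, 5, 6, 7, 10, 11

1, 3, 4, 5, 6, 7, 10, 11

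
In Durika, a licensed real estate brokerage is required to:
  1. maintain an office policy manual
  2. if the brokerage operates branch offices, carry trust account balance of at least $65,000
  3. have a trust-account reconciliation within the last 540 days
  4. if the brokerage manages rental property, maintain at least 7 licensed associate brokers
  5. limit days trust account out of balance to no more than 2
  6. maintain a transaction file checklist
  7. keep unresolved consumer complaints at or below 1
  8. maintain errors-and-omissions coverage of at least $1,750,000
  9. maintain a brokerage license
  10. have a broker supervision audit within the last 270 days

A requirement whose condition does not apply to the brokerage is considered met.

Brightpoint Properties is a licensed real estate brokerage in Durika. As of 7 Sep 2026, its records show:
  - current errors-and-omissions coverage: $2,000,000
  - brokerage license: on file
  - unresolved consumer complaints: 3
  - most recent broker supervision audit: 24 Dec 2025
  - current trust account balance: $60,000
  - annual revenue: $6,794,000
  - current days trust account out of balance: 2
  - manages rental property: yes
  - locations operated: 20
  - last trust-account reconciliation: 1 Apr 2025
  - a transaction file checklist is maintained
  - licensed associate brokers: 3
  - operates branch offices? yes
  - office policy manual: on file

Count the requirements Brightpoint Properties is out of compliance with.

3

1. office policy manual present → met
2. condition 'operates branch offices' holds; trust account balance $60,000 < $65,000 → not met
3. trust-account reconciliation 524 days ago vs limit 540 → met
4. condition 'manages rental property' holds; licensed associate brokers 3 < 7 → not met
5. days trust account out of balance 2 ≤ 2 → met
6. transaction file checklist present → met
7. unresolved consumer complaints 3 > 1 → not met
8. errors-and-omissions coverage $2,000,000 ≥ $1,750,000 → met
9. brokerage license present → met
10. broker supervision audit 257 days ago vs limit 270 → met
Not met: 3 of 10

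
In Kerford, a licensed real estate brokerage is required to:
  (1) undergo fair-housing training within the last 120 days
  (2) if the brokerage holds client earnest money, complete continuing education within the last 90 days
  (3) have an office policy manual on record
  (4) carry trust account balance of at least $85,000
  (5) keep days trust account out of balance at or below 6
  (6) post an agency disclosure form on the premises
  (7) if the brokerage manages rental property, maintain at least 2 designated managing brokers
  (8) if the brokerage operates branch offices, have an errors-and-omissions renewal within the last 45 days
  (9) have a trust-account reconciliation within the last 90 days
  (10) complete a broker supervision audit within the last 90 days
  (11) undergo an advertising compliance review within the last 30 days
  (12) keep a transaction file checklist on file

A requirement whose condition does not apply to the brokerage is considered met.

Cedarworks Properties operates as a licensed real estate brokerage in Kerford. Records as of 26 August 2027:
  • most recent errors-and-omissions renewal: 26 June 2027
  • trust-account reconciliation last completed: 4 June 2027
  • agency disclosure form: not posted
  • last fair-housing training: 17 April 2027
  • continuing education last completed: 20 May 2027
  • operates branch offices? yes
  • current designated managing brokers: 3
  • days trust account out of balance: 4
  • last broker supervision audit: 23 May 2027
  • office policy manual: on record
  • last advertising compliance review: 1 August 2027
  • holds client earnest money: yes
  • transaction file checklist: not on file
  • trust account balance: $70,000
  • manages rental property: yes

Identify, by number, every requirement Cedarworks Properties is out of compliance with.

1, 2, 4, 6, 8, 10, 12

1. fair-housing training 131 days ago vs limit 120 → not met
2. condition 'holds client earnest money' holds; continuing education 98 days ago vs limit 90 → not met
3. office policy manual present → met
4. trust account balance $70,000 < $85,000 → not met
5. days trust account out of balance 4 ≤ 6 → met
6. agency disclosure form absent → not met
7. condition 'manages rental property' holds; designated managing brokers 3 ≥ 2 → met
8. condition 'operates branch offices' holds; errors-and-omissions renewal 61 days ago vs limit 45 → not met
9. trust-account reconciliation 83 days ago vs limit 90 → met
10. broker supervision audit 95 days ago vs limit 90 → not met
11. advertising compliance review 25 days ago vs limit 30 → met
12. transaction file checklist absent → not met
Not met: 1, 2, 4, 6, 8, 10, 12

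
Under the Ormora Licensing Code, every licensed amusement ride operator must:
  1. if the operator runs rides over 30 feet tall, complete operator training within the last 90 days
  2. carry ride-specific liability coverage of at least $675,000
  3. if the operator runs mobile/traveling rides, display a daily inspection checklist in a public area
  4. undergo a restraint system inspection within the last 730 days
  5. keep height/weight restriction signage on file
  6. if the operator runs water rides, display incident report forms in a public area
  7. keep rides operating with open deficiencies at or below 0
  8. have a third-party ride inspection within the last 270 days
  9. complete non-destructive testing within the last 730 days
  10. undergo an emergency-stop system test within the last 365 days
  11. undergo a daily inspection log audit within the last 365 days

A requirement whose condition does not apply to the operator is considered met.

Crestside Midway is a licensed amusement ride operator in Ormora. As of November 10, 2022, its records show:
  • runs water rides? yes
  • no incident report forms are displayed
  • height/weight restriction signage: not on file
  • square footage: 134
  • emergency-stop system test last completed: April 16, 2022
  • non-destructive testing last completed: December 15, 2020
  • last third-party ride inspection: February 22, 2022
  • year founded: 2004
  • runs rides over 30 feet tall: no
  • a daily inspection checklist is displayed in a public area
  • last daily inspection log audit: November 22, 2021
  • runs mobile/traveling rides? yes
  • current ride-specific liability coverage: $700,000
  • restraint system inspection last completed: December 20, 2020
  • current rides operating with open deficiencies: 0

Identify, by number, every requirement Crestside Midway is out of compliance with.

1. condition 'runs rides over 30 feet tall' does not hold → requirement n/a → met
2. ride-specific liability coverage $700,000 ≥ $675,000 → met
3. condition 'runs mobile/traveling rides' holds; daily inspection checklist present → met
4. restraint system inspection 690 days ago vs limit 730 → met
5. height/weight restriction signage absent → not met
6. condition 'runs water rides' holds; incident report forms absent → not met
7. rides operating with open deficiencies 0 ≤ 0 → met
8. third-party ride inspection 261 days ago vs limit 270 → met
9. non-destructive testing 695 days ago vs limit 730 → met
10. emergency-stop system test 208 days ago vs limit 365 → met
11. daily inspection log audit 353 days ago vs limit 365 → met
Not met: 5, 6

5, 6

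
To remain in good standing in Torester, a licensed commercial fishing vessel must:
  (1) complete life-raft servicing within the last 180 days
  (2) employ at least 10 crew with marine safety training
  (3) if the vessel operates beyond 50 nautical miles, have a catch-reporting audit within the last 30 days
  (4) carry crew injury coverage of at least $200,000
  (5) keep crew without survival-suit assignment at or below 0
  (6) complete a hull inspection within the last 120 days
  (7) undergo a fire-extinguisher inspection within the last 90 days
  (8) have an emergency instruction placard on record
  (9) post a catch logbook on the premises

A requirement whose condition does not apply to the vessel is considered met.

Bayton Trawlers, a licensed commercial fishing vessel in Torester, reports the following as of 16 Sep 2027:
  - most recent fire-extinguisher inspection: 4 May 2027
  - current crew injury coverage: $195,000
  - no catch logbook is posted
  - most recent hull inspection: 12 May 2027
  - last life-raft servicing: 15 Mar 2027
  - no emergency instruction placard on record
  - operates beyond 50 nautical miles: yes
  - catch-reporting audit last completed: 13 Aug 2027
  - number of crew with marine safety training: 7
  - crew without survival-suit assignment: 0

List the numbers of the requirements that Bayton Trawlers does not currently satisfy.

1, 2, 3, 4, 6, 7, 8, 9

1. life-raft servicing 185 days ago vs limit 180 → not met
2. crew with marine safety training 7 < 10 → not met
3. condition 'operates beyond 50 nautical miles' holds; catch-reporting audit 34 days ago vs limit 30 → not met
4. crew injury coverage $195,000 < $200,000 → not met
5. crew without survival-suit assignment 0 ≤ 0 → met
6. hull inspection 127 days ago vs limit 120 → not met
7. fire-extinguisher inspection 135 days ago vs limit 90 → not met
8. emergency instruction placard absent → not met
9. catch logbook absent → not met
Not met: 1, 2, 3, 4, 6, 7, 8, 9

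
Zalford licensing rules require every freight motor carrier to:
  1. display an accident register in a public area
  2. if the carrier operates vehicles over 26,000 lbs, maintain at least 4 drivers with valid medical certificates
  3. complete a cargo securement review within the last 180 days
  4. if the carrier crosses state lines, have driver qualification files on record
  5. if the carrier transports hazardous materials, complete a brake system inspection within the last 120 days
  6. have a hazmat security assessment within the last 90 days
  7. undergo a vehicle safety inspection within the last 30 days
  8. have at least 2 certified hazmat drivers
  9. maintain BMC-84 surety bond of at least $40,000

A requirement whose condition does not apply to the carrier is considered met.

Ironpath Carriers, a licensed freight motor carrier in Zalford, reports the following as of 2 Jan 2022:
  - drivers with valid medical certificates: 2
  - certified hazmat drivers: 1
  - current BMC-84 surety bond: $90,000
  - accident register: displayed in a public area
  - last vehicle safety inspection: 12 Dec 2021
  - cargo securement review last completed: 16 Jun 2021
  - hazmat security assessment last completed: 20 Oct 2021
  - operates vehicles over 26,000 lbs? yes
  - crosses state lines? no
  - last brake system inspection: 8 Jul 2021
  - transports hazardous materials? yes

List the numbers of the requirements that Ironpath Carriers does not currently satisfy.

1. accident register present → met
2. condition 'operates vehicles over 26,000 lbs' holds; drivers with valid medical certificates 2 < 4 → not met
3. cargo securement review 200 days ago vs limit 180 → not met
4. condition 'crosses state lines' does not hold → requirement n/a → met
5. condition 'transports hazardous materials' holds; brake system inspection 178 days ago vs limit 120 → not met
6. hazmat security assessment 74 days ago vs limit 90 → met
7. vehicle safety inspection 21 days ago vs limit 30 → met
8. certified hazmat drivers 1 < 2 → not met
9. BMC-84 surety bond $90,000 ≥ $40,000 → met
Not met: 2, 3, 5, 8

2, 3, 5, 8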